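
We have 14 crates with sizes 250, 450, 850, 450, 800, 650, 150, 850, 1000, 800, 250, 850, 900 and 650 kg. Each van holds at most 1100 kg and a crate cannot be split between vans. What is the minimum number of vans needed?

9

Total = 1000 + 900 + 850 + 850 + 850 + 800 + 800 + 650 + 650 + 450 + 450 + 250 + 250 + 150 = 8900 kg.
Lower bound: ⌈8900/1100⌉ = 9 vans.
A packing using 9 vans:
  van 1: 1000 = 1000
  van 2: 900 + 150 = 1050
  van 3: 850 + 250 = 1100
  van 4: 850 + 250 = 1100
  van 5: 850 = 850
  van 6: 800 = 800
  van 7: 800 = 800
  van 8: 650 + 450 = 1100
  van 9: 650 + 450 = 1100
This matches the lower bound, so 9 is optimal.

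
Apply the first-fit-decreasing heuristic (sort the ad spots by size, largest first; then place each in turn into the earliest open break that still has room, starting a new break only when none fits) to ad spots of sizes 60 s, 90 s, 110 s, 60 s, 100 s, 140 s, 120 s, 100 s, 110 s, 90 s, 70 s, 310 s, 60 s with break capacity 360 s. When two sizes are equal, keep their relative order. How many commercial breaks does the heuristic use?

5

Sorted descending: 310, 140, 120, 110, 110, 100, 100, 90, 90, 70, 60, 60, 60.
  310 → break 1 (new)  [load 310/360]
  140 → break 2 (new)  [load 140/360]
  120 → break 2  [load 260/360]
  110 → break 3 (new)  [load 110/360]
  110 → break 3  [load 220/360]
  100 → break 2  [load 360/360]
  100 → break 3  [load 320/360]
  90 → break 4 (new)  [load 90/360]
  90 → break 4  [load 180/360]
  70 → break 4  [load 250/360]
  60 → break 4  [load 310/360]
  60 → break 5 (new)  [load 60/360]
  60 → break 5  [load 120/360]
5 commercial breaks opened.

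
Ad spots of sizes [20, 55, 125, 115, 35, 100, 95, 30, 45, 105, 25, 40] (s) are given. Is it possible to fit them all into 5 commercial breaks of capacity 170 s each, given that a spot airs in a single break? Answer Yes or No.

Yes

A valid assignment using 5 commercial breaks:
  break 1: 125 + 45 = 170
  break 2: 115 + 55 = 170
  break 3: 105 + 40 + 25 = 170
  break 4: 100 + 35 + 30 = 165
  break 5: 95 + 20 = 115
Every load is within 170 s, so 5 commercial breaks suffice.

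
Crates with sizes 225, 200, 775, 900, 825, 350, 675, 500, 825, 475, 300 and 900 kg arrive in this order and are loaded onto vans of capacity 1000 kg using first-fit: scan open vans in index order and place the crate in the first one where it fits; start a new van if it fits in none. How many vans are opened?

8

  225 → van 1 (new)  [load 225/1000]
  200 → van 1  [load 425/1000]
  775 → van 2 (new)  [load 775/1000]
  900 → van 3 (new)  [load 900/1000]
  825 → van 4 (new)  [load 825/1000]
  350 → van 1  [load 775/1000]
  675 → van 5 (new)  [load 675/1000]
  500 → van 6 (new)  [load 500/1000]
  825 → van 7 (new)  [load 825/1000]
  475 → van 6  [load 975/1000]
  300 → van 5  [load 975/1000]
  900 → van 8 (new)  [load 900/1000]
8 vans opened.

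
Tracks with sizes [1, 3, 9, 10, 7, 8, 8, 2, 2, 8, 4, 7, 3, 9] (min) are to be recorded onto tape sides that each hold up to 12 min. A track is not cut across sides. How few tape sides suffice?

8

Total = 10 + 9 + 9 + 8 + 8 + 8 + 7 + 7 + 4 + 3 + 3 + 2 + 2 + 1 = 81 min.
Lower bound: ⌈81/12⌉ = 7 tape sides.
Also, 8 tracks each exceed 6 min, and no two of those can share a side, so at least 8 tape sides are needed.
A packing using 8 tape sides:
  side 1: 10 + 2 = 12
  side 2: 9 + 3 = 12
  side 3: 9 + 3 = 12
  side 4: 8 + 4 = 12
  side 5: 8 + 2 + 1 = 11
  side 6: 8 = 8
  side 7: 7 = 7
  side 8: 7 = 7
This matches the lower bound, so 8 is optimal.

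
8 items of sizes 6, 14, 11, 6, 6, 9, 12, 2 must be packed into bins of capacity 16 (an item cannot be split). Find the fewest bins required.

Total = 14 + 12 + 11 + 9 + 6 + 6 + 6 + 2 = 66.
Lower bound: ⌈66/16⌉ = 5 bins.
A packing using 5 bins:
  bin 1: 14 + 2 = 16
  bin 2: 12 = 12
  bin 3: 11 = 11
  bin 4: 9 + 6 = 15
  bin 5: 6 + 6 = 12
This matches the lower bound, so 5 is optimal.

5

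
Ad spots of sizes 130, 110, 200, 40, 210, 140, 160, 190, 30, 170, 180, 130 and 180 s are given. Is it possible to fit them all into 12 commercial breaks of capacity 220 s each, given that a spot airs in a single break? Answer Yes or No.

Yes

A valid assignment using 11 commercial breaks:
  break 1: 210 = 210
  break 2: 200 = 200
  break 3: 190 + 30 = 220
  break 4: 180 + 40 = 220
  break 5: 180 = 180
  break 6: 170 = 170
  break 7: 160 = 160
  break 8: 140 = 140
  break 9: 130 = 130
  break 10: 130 = 130
  break 11: 110 = 110
That uses only 11 ≤ 12, so 12 commercial breaks are enough.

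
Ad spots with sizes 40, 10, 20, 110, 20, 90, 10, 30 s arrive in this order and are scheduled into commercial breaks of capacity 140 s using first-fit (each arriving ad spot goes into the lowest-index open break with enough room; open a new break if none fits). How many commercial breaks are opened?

  40 → break 1 (new)  [load 40/140]
  10 → break 1  [load 50/140]
  20 → break 1  [load 70/140]
  110 → break 2 (new)  [load 110/140]
  20 → break 1  [load 90/140]
  90 → break 3 (new)  [load 90/140]
  10 → break 1  [load 100/140]
  30 → break 1  [load 130/140]
3 commercial breaks opened.

3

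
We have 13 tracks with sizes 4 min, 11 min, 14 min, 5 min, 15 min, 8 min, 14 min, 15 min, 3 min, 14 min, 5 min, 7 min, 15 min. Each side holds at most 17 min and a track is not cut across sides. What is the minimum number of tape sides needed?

Total = 15 + 15 + 15 + 14 + 14 + 14 + 11 + 8 + 7 + 5 + 5 + 4 + 3 = 130 min.
Lower bound: ⌈130/17⌉ = 8 tape sides.
A packing using 9 tape sides:
  side 1: 15 = 15
  side 2: 15 = 15
  side 3: 15 = 15
  side 4: 14 + 3 = 17
  side 5: 14 = 14
  side 6: 14 = 14
  side 7: 11 + 5 = 16
  side 8: 8 + 7 = 15
  side 9: 5 + 4 = 9
No arrangement into 8 tape sides stays within capacity, so 9 is optimal.

9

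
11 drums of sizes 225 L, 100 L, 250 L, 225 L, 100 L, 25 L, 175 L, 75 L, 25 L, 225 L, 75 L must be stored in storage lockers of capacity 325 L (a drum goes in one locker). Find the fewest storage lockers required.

5

Total = 250 + 225 + 225 + 225 + 175 + 100 + 100 + 75 + 75 + 25 + 25 = 1500 L.
Lower bound: ⌈1500/325⌉ = 5 storage lockers.
A packing using 5 storage lockers:
  locker 1: 250 + 75 = 325
  locker 2: 225 + 100 = 325
  locker 3: 225 + 100 = 325
  locker 4: 225 + 75 + 25 = 325
  locker 5: 175 + 25 = 200
This matches the lower bound, so 5 is optimal.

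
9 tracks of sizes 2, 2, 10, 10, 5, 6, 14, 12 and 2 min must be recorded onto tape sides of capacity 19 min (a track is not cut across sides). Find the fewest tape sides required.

4

Total = 14 + 12 + 10 + 10 + 6 + 5 + 2 + 2 + 2 = 63 min.
Lower bound: ⌈63/19⌉ = 4 tape sides.
A packing using 4 tape sides:
  side 1: 14 + 5 = 19
  side 2: 12 + 6 = 18
  side 3: 10 + 2 + 2 + 2 = 16
  side 4: 10 = 10
This matches the lower bound, so 4 is optimal.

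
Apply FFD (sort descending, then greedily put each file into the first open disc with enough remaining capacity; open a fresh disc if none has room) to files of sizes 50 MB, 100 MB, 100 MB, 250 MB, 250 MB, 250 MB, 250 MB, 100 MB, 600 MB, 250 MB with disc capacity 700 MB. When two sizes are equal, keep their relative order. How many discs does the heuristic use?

4

Sorted descending: 600, 250, 250, 250, 250, 250, 100, 100, 100, 50.
  600 → disc 1 (new)  [load 600/700]
  250 → disc 2 (new)  [load 250/700]
  250 → disc 2  [load 500/700]
  250 → disc 3 (new)  [load 250/700]
  250 → disc 3  [load 500/700]
  250 → disc 4 (new)  [load 250/700]
  100 → disc 1  [load 700/700]
  100 → disc 2  [load 600/700]
  100 → disc 2  [load 700/700]
  50 → disc 3  [load 550/700]
4 discs opened.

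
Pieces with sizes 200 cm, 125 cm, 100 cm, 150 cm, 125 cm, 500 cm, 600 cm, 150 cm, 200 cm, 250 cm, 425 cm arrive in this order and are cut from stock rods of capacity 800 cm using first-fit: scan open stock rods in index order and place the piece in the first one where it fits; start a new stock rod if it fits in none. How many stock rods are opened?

4

  200 → stock rod 1 (new)  [load 200/800]
  125 → stock rod 1  [load 325/800]
  100 → stock rod 1  [load 425/800]
  150 → stock rod 1  [load 575/800]
  125 → stock rod 1  [load 700/800]
  500 → stock rod 2 (new)  [load 500/800]
  600 → stock rod 3 (new)  [load 600/800]
  150 → stock rod 2  [load 650/800]
  200 → stock rod 3  [load 800/800]
  250 → stock rod 4 (new)  [load 250/800]
  425 → stock rod 4  [load 675/800]
4 stock rods opened.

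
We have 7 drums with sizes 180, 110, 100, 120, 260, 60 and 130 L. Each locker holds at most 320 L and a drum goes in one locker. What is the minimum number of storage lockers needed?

Total = 260 + 180 + 130 + 120 + 110 + 100 + 60 = 960 L.
Lower bound: ⌈960/320⌉ = 3 storage lockers.
A packing using 4 storage lockers:
  locker 1: 260 + 60 = 320
  locker 2: 180 + 130 = 310
  locker 3: 120 + 110 = 230
  locker 4: 100 = 100
No arrangement into 3 storage lockers stays within capacity, so 4 is optimal.

4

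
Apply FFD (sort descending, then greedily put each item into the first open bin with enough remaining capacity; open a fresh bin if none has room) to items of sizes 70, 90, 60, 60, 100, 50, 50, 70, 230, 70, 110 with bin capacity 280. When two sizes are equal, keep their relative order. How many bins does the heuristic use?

4

Sorted descending: 230, 110, 100, 90, 70, 70, 70, 60, 60, 50, 50.
  230 → bin 1 (new)  [load 230/280]
  110 → bin 2 (new)  [load 110/280]
  100 → bin 2  [load 210/280]
  90 → bin 3 (new)  [load 90/280]
  70 → bin 2  [load 280/280]
  70 → bin 3  [load 160/280]
  70 → bin 3  [load 230/280]
  60 → bin 4 (new)  [load 60/280]
  60 → bin 4  [load 120/280]
  50 → bin 1  [load 280/280]
  50 → bin 3  [load 280/280]
4 bins opened.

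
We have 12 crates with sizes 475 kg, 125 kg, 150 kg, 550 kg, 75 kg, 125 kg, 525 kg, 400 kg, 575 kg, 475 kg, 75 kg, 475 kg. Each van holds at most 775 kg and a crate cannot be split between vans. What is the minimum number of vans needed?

Total = 575 + 550 + 525 + 475 + 475 + 475 + 400 + 150 + 125 + 125 + 75 + 75 = 4025 kg.
Lower bound: ⌈4025/775⌉ = 6 vans.
Also, 7 crates each exceed 775/2 kg, and no two of those can share a van, so at least 7 vans are needed.
A packing using 7 vans:
  van 1: 575 + 150 = 725
  van 2: 550 + 125 + 75 = 750
  van 3: 525 + 125 + 75 = 725
  van 4: 475 = 475
  van 5: 475 = 475
  van 6: 475 = 475
  van 7: 400 = 400
This matches the lower bound, so 7 is optimal.

7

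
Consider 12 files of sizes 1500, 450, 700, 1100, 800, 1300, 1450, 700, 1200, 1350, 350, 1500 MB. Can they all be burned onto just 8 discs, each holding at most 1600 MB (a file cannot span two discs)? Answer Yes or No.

Total = 12400 MB; ⌈12400/1600⌉ = 8.
The bound of 8 does not rule out 8, but exhaustive search shows no assignment into 8 discs of capacity 1600 MB exists — the minimum is 9.

No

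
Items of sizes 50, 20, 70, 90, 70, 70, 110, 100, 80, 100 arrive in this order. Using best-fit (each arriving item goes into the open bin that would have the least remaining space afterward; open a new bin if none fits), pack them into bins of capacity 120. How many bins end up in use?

9

  50 → bin 1 (new)  [load 50/120]
  20 → bin 1  [load 70/120]
  70 → bin 2 (new)  [load 70/120]
  90 → bin 3 (new)  [load 90/120]
  70 → bin 4 (new)  [load 70/120]
  70 → bin 5 (new)  [load 70/120]
  110 → bin 6 (new)  [load 110/120]
  100 → bin 7 (new)  [load 100/120]
  80 → bin 8 (new)  [load 80/120]
  100 → bin 9 (new)  [load 100/120]
9 bins opened.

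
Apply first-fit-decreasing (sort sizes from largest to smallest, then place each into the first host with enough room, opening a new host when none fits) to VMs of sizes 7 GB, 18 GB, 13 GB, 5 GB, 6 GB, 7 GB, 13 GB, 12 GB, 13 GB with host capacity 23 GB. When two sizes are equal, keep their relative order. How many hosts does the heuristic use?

Sorted descending: 18, 13, 13, 13, 12, 7, 7, 6, 5.
  18 → host 1 (new)  [load 18/23]
  13 → host 2 (new)  [load 13/23]
  13 → host 3 (new)  [load 13/23]
  13 → host 4 (new)  [load 13/23]
  12 → host 5 (new)  [load 12/23]
  7 → host 2  [load 20/23]
  7 → host 3  [load 20/23]
  6 → host 4  [load 19/23]
  5 → host 1  [load 23/23]
5 hosts opened.

5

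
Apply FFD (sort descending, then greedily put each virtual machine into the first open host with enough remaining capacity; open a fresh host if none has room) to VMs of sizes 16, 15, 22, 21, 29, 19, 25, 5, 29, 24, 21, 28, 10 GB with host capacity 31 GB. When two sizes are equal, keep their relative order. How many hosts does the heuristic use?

10

Sorted descending: 29, 29, 28, 25, 24, 22, 21, 21, 19, 16, 15, 10, 5.
  29 → host 1 (new)  [load 29/31]
  29 → host 2 (new)  [load 29/31]
  28 → host 3 (new)  [load 28/31]
  25 → host 4 (new)  [load 25/31]
  24 → host 5 (new)  [load 24/31]
  22 → host 6 (new)  [load 22/31]
  21 → host 7 (new)  [load 21/31]
  21 → host 8 (new)  [load 21/31]
  19 → host 9 (new)  [load 19/31]
  16 → host 10 (new)  [load 16/31]
  15 → host 10  [load 31/31]
  10 → host 7  [load 31/31]
  5 → host 4  [load 30/31]
10 hosts opened.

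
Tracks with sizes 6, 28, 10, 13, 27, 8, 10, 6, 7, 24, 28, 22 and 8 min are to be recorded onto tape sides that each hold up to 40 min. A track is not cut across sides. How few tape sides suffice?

Total = 28 + 28 + 27 + 24 + 22 + 13 + 10 + 10 + 8 + 8 + 7 + 6 + 6 = 197 min.
Lower bound: ⌈197/40⌉ = 5 tape sides.
A packing using 5 tape sides:
  side 1: 28 + 10 = 38
  side 2: 28 + 6 + 6 = 40
  side 3: 27 + 13 = 40
  side 4: 24 + 8 + 8 = 40
  side 5: 22 + 10 + 7 = 39
This matches the lower bound, so 5 is optimal.

5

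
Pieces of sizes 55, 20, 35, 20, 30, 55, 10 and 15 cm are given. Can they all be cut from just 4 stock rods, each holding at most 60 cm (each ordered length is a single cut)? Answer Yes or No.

Total = 240 cm; ⌈240/60⌉ = 4.
The bound of 4 does not rule out 4, but exhaustive search shows no assignment into 4 stock rods of capacity 60 cm exists — the minimum is 5.

No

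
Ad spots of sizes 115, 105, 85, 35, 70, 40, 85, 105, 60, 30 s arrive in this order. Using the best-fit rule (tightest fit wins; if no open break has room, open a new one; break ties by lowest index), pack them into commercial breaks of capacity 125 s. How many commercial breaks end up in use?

  115 → break 1 (new)  [load 115/125]
  105 → break 2 (new)  [load 105/125]
  85 → break 3 (new)  [load 85/125]
  35 → break 3  [load 120/125]
  70 → break 4 (new)  [load 70/125]
  40 → break 4  [load 110/125]
  85 → break 5 (new)  [load 85/125]
  105 → break 6 (new)  [load 105/125]
  60 → break 7 (new)  [load 60/125]
  30 → break 5  [load 115/125]
7 commercial breaks opened.

7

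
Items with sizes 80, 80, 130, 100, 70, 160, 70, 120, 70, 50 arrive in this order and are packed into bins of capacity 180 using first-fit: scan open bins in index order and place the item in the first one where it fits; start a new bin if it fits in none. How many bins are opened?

  80 → bin 1 (new)  [load 80/180]
  80 → bin 1  [load 160/180]
  130 → bin 2 (new)  [load 130/180]
  100 → bin 3 (new)  [load 100/180]
  70 → bin 3  [load 170/180]
  160 → bin 4 (new)  [load 160/180]
  70 → bin 5 (new)  [load 70/180]
  120 → bin 6 (new)  [load 120/180]
  70 → bin 5  [load 140/180]
  50 → bin 2  [load 180/180]
6 bins opened.

6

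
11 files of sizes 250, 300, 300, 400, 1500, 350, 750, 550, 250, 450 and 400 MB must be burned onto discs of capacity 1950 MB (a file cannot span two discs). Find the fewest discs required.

3

Total = 1500 + 750 + 550 + 450 + 400 + 400 + 350 + 300 + 300 + 250 + 250 = 5500 MB.
Lower bound: ⌈5500/1950⌉ = 3 discs.
A packing using 3 discs:
  disc 1: 1500 + 450 = 1950
  disc 2: 750 + 550 + 400 + 250 = 1950
  disc 3: 400 + 350 + 300 + 300 + 250 = 1600
This matches the lower bound, so 3 is optimal.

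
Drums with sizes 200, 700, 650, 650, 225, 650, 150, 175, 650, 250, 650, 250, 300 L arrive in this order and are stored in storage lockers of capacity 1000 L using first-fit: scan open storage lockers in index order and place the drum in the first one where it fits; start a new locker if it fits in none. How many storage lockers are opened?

6

  200 → locker 1 (new)  [load 200/1000]
  700 → locker 1  [load 900/1000]
  650 → locker 2 (new)  [load 650/1000]
  650 → locker 3 (new)  [load 650/1000]
  225 → locker 2  [load 875/1000]
  650 → locker 4 (new)  [load 650/1000]
  150 → locker 3  [load 800/1000]
  175 → locker 3  [load 975/1000]
  650 → locker 5 (new)  [load 650/1000]
  250 → locker 4  [load 900/1000]
  650 → locker 6 (new)  [load 650/1000]
  250 → locker 5  [load 900/1000]
  300 → locker 6  [load 950/1000]
6 storage lockers opened.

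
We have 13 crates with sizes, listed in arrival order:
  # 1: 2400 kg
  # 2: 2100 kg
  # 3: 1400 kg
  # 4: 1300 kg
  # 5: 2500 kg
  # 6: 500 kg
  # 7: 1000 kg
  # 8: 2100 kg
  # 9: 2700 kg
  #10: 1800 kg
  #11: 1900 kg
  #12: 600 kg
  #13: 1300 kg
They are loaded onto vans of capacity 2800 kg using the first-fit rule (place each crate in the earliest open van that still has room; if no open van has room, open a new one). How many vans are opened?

  2400 → van 1 (new)  [load 2400/2800]
  2100 → van 2 (new)  [load 2100/2800]
  1400 → van 3 (new)  [load 1400/2800]
  1300 → van 3  [load 2700/2800]
  2500 → van 4 (new)  [load 2500/2800]
  500 → van 2  [load 2600/2800]
  1000 → van 5 (new)  [load 1000/2800]
  2100 → van 6 (new)  [load 2100/2800]
  2700 → van 7 (new)  [load 2700/2800]
  1800 → van 5  [load 2800/2800]
  1900 → van 8 (new)  [load 1900/2800]
  600 → van 6  [load 2700/2800]
  1300 → van 9 (new)  [load 1300/2800]
9 vans opened.

9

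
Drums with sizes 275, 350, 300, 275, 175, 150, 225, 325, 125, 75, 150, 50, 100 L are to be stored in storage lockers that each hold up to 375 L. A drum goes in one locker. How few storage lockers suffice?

8

Total = 350 + 325 + 300 + 275 + 275 + 225 + 175 + 150 + 150 + 125 + 100 + 75 + 50 = 2575 L.
Lower bound: ⌈2575/375⌉ = 7 storage lockers.
A packing using 8 storage lockers:
  locker 1: 350 = 350
  locker 2: 325 + 50 = 375
  locker 3: 300 + 75 = 375
  locker 4: 275 + 100 = 375
  locker 5: 275 = 275
  locker 6: 225 + 150 = 375
  locker 7: 175 + 150 = 325
  locker 8: 125 = 125
No arrangement into 7 storage lockers stays within capacity, so 8 is optimal.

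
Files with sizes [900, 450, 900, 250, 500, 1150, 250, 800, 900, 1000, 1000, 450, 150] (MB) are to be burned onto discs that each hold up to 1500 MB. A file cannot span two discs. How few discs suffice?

Total = 1150 + 1000 + 1000 + 900 + 900 + 900 + 800 + 500 + 450 + 450 + 250 + 250 + 150 = 8700 MB.
Lower bound: ⌈8700/1500⌉ = 6 discs.
Also, 7 files each exceed 750 MB, and no two of those can share a disc, so at least 7 discs are needed.
A packing using 7 discs:
  disc 1: 1150 + 250 = 1400
  disc 2: 1000 + 500 = 1500
  disc 3: 1000 + 450 = 1450
  disc 4: 900 + 450 + 150 = 1500
  disc 5: 900 + 250 = 1150
  disc 6: 900 = 900
  disc 7: 800 = 800
This matches the lower bound, so 7 is optimal.

7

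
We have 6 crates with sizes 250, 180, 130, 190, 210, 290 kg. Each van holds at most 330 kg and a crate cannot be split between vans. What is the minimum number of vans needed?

5

Total = 290 + 250 + 210 + 190 + 180 + 130 = 1250 kg.
Lower bound: ⌈1250/330⌉ = 4 vans.
Also, 5 crates each exceed 165 kg, and no two of those can share a van, so at least 5 vans are needed.
A packing using 5 vans:
  van 1: 290 = 290
  van 2: 250 = 250
  van 3: 210 = 210
  van 4: 190 + 130 = 320
  van 5: 180 = 180
This matches the lower bound, so 5 is optimal.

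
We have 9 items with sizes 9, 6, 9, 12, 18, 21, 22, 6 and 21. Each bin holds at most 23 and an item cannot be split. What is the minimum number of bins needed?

Total = 22 + 21 + 21 + 18 + 12 + 9 + 9 + 6 + 6 = 124.
Lower bound: ⌈124/23⌉ = 6 bins.
A packing using 6 bins:
  bin 1: 22 = 22
  bin 2: 21 = 21
  bin 3: 21 = 21
  bin 4: 18 = 18
  bin 5: 12 + 9 = 21
  bin 6: 9 + 6 + 6 = 21
This matches the lower bound, so 6 is optimal.

6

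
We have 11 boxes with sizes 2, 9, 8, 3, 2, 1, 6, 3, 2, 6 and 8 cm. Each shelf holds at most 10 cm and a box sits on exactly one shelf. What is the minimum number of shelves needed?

Total = 9 + 8 + 8 + 6 + 6 + 3 + 3 + 2 + 2 + 2 + 1 = 50 cm.
Lower bound: ⌈50/10⌉ = 5 shelves.
A packing using 6 shelves:
  shelf 1: 9 + 1 = 10
  shelf 2: 8 + 2 = 10
  shelf 3: 8 + 2 = 10
  shelf 4: 6 + 3 = 9
  shelf 5: 6 + 3 = 9
  shelf 6: 2 = 2
No arrangement into 5 shelves stays within capacity, so 6 is optimal.

6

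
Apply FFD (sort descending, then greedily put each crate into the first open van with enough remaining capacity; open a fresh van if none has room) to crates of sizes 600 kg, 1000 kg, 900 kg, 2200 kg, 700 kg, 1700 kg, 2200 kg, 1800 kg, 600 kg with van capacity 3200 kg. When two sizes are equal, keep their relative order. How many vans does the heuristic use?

4

Sorted descending: 2200, 2200, 1800, 1700, 1000, 900, 700, 600, 600.
  2200 → van 1 (new)  [load 2200/3200]
  2200 → van 2 (new)  [load 2200/3200]
  1800 → van 3 (new)  [load 1800/3200]
  1700 → van 4 (new)  [load 1700/3200]
  1000 → van 1  [load 3200/3200]
  900 → van 2  [load 3100/3200]
  700 → van 3  [load 2500/3200]
  600 → van 3  [load 3100/3200]
  600 → van 4  [load 2300/3200]
4 vans opened.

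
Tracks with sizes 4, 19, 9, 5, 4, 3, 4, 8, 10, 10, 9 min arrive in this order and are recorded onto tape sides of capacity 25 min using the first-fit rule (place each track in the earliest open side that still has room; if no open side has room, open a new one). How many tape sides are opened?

  4 → side 1 (new)  [load 4/25]
  19 → side 1  [load 23/25]
  9 → side 2 (new)  [load 9/25]
  5 → side 2  [load 14/25]
  4 → side 2  [load 18/25]
  3 → side 2  [load 21/25]
  4 → side 2  [load 25/25]
  8 → side 3 (new)  [load 8/25]
  10 → side 3  [load 18/25]
  10 → side 4 (new)  [load 10/25]
  9 → side 4  [load 19/25]
4 tape sides opened.

4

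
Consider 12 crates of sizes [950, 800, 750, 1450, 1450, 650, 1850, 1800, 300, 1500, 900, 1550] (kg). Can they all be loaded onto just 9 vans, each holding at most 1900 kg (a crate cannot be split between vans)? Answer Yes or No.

A valid assignment using 9 vans:
  van 1: 1850 = 1850
  van 2: 1800 = 1800
  van 3: 1550 + 300 = 1850
  van 4: 1500 = 1500
  van 5: 1450 = 1450
  van 6: 1450 = 1450
  van 7: 950 + 900 = 1850
  van 8: 800 + 750 = 1550
  van 9: 650 = 650
Every load is within 1900 kg, so 9 vans suffice.

Yes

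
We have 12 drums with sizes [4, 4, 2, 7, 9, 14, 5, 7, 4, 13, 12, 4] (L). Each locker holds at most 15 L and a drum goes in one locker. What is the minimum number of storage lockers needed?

Total = 14 + 13 + 12 + 9 + 7 + 7 + 5 + 4 + 4 + 4 + 4 + 2 = 85 L.
Lower bound: ⌈85/15⌉ = 6 storage lockers.
A packing using 6 storage lockers:
  locker 1: 14 = 14
  locker 2: 13 + 2 = 15
  locker 3: 12 = 12
  locker 4: 9 + 5 = 14
  locker 5: 7 + 4 + 4 = 15
  locker 6: 7 + 4 + 4 = 15
This matches the lower bound, so 6 is optimal.

6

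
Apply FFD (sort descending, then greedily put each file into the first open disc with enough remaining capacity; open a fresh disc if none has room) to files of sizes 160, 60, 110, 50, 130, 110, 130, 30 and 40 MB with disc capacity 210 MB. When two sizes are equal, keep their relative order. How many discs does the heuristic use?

5

Sorted descending: 160, 130, 130, 110, 110, 60, 50, 40, 30.
  160 → disc 1 (new)  [load 160/210]
  130 → disc 2 (new)  [load 130/210]
  130 → disc 3 (new)  [load 130/210]
  110 → disc 4 (new)  [load 110/210]
  110 → disc 5 (new)  [load 110/210]
  60 → disc 2  [load 190/210]
  50 → disc 1  [load 210/210]
  40 → disc 3  [load 170/210]
  30 → disc 3  [load 200/210]
5 discs opened.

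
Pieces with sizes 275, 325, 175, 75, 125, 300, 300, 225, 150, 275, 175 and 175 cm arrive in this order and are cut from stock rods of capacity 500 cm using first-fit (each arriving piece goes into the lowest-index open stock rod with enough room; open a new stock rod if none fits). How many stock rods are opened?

6

  275 → stock rod 1 (new)  [load 275/500]
  325 → stock rod 2 (new)  [load 325/500]
  175 → stock rod 1  [load 450/500]
  75 → stock rod 2  [load 400/500]
  125 → stock rod 3 (new)  [load 125/500]
  300 → stock rod 3  [load 425/500]
  300 → stock rod 4 (new)  [load 300/500]
  225 → stock rod 5 (new)  [load 225/500]
  150 → stock rod 4  [load 450/500]
  275 → stock rod 5  [load 500/500]
  175 → stock rod 6 (new)  [load 175/500]
  175 → stock rod 6  [load 350/500]
6 stock rods opened.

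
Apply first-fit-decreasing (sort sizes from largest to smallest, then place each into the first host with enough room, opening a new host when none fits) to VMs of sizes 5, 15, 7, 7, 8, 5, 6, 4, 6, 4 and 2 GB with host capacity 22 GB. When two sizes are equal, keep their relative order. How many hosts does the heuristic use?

Sorted descending: 15, 8, 7, 7, 6, 6, 5, 5, 4, 4, 2.
  15 → host 1 (new)  [load 15/22]
  8 → host 2 (new)  [load 8/22]
  7 → host 1  [load 22/22]
  7 → host 2  [load 15/22]
  6 → host 2  [load 21/22]
  6 → host 3 (new)  [load 6/22]
  5 → host 3  [load 11/22]
  5 → host 3  [load 16/22]
  4 → host 3  [load 20/22]
  4 → host 4 (new)  [load 4/22]
  2 → host 3  [load 22/22]
4 hosts opened.

4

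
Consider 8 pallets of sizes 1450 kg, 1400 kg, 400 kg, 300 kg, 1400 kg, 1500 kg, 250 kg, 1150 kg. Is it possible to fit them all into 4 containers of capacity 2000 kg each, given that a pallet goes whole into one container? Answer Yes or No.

Total = 7850 kg; ⌈7850/2000⌉ = 4.
5 pallets each exceed half the capacity and cannot share a container, forcing at least 5 containers.
At least 5 containers are required, but only 4 are allowed.

No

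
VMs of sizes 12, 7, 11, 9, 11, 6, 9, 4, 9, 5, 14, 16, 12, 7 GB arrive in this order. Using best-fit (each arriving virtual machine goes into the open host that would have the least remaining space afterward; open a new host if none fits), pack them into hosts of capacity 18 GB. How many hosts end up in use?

  12 → host 1 (new)  [load 12/18]
  7 → host 2 (new)  [load 7/18]
  11 → host 2  [load 18/18]
  9 → host 3 (new)  [load 9/18]
  11 → host 4 (new)  [load 11/18]
  6 → host 1  [load 18/18]
  9 → host 3  [load 18/18]
  4 → host 4  [load 15/18]
  9 → host 5 (new)  [load 9/18]
  5 → host 5  [load 14/18]
  14 → host 6 (new)  [load 14/18]
  16 → host 7 (new)  [load 16/18]
  12 → host 8 (new)  [load 12/18]
  7 → host 9 (new)  [load 7/18]
9 hosts opened.

9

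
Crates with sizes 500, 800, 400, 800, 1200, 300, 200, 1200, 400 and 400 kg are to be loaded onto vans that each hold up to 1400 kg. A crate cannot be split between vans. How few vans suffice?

Total = 1200 + 1200 + 800 + 800 + 500 + 400 + 400 + 400 + 300 + 200 = 6200 kg.
Lower bound: ⌈6200/1400⌉ = 5 vans.
A packing using 5 vans:
  van 1: 1200 + 200 = 1400
  van 2: 1200 = 1200
  van 3: 800 + 500 = 1300
  van 4: 800 + 400 = 1200
  van 5: 400 + 400 + 300 = 1100
This matches the lower bound, so 5 is optimal.

5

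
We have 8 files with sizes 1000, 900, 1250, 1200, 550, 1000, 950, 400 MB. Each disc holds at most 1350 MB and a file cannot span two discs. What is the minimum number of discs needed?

7

Total = 1250 + 1200 + 1000 + 1000 + 950 + 900 + 550 + 400 = 7250 MB.
Lower bound: ⌈7250/1350⌉ = 6 discs.
A packing using 7 discs:
  disc 1: 1250 = 1250
  disc 2: 1200 = 1200
  disc 3: 1000 = 1000
  disc 4: 1000 = 1000
  disc 5: 950 + 400 = 1350
  disc 6: 900 = 900
  disc 7: 550 = 550
No arrangement into 6 discs stays within capacity, so 7 is optimal.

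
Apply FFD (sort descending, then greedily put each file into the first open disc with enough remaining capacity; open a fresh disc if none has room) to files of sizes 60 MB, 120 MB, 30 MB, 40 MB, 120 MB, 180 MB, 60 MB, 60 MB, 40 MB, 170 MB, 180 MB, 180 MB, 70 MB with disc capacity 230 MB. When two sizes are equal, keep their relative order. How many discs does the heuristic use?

Sorted descending: 180, 180, 180, 170, 120, 120, 70, 60, 60, 60, 40, 40, 30.
  180 → disc 1 (new)  [load 180/230]
  180 → disc 2 (new)  [load 180/230]
  180 → disc 3 (new)  [load 180/230]
  170 → disc 4 (new)  [load 170/230]
  120 → disc 5 (new)  [load 120/230]
  120 → disc 6 (new)  [load 120/230]
  70 → disc 5  [load 190/230]
  60 → disc 4  [load 230/230]
  60 → disc 6  [load 180/230]
  60 → disc 7 (new)  [load 60/230]
  40 → disc 1  [load 220/230]
  40 → disc 2  [load 220/230]
  30 → disc 3  [load 210/230]
7 discs opened.

7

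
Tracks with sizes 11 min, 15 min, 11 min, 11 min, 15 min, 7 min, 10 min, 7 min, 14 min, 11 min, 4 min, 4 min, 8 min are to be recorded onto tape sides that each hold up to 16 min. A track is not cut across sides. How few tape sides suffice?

Total = 15 + 15 + 14 + 11 + 11 + 11 + 11 + 10 + 8 + 7 + 7 + 4 + 4 = 128 min.
Lower bound: ⌈128/16⌉ = 8 tape sides.
A packing using 10 tape sides:
  side 1: 15 = 15
  side 2: 15 = 15
  side 3: 14 = 14
  side 4: 11 + 4 = 15
  side 5: 11 + 4 = 15
  side 6: 11 = 11
  side 7: 11 = 11
  side 8: 10 = 10
  side 9: 8 + 7 = 15
  side 10: 7 = 7
No arrangement into 9 tape sides stays within capacity, so 10 is optimal.

10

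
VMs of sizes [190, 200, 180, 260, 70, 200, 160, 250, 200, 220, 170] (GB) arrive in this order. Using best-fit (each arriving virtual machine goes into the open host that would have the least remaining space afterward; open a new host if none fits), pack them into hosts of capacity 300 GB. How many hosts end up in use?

10

  190 → host 1 (new)  [load 190/300]
  200 → host 2 (new)  [load 200/300]
  180 → host 3 (new)  [load 180/300]
  260 → host 4 (new)  [load 260/300]
  70 → host 2  [load 270/300]
  200 → host 5 (new)  [load 200/300]
  160 → host 6 (new)  [load 160/300]
  250 → host 7 (new)  [load 250/300]
  200 → host 8 (new)  [load 200/300]
  220 → host 9 (new)  [load 220/300]
  170 → host 10 (new)  [load 170/300]
10 hosts opened.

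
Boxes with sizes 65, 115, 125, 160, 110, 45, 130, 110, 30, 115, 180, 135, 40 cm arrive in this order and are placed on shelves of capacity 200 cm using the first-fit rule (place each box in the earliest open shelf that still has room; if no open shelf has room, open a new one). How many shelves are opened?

9

  65 → shelf 1 (new)  [load 65/200]
  115 → shelf 1  [load 180/200]
  125 → shelf 2 (new)  [load 125/200]
  160 → shelf 3 (new)  [load 160/200]
  110 → shelf 4 (new)  [load 110/200]
  45 → shelf 2  [load 170/200]
  130 → shelf 5 (new)  [load 130/200]
  110 → shelf 6 (new)  [load 110/200]
  30 → shelf 2  [load 200/200]
  115 → shelf 7 (new)  [load 115/200]
  180 → shelf 8 (new)  [load 180/200]
  135 → shelf 9 (new)  [load 135/200]
  40 → shelf 3  [load 200/200]
9 shelves opened.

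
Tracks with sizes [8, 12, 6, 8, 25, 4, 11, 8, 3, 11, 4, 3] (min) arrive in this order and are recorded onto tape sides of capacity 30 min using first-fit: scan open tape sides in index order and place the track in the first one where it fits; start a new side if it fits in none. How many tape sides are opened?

  8 → side 1 (new)  [load 8/30]
  12 → side 1  [load 20/30]
  6 → side 1  [load 26/30]
  8 → side 2 (new)  [load 8/30]
  25 → side 3 (new)  [load 25/30]
  4 → side 1  [load 30/30]
  11 → side 2  [load 19/30]
  8 → side 2  [load 27/30]
  3 → side 2  [load 30/30]
  11 → side 4 (new)  [load 11/30]
  4 → side 3  [load 29/30]
  3 → side 4  [load 14/30]
4 tape sides opened.

4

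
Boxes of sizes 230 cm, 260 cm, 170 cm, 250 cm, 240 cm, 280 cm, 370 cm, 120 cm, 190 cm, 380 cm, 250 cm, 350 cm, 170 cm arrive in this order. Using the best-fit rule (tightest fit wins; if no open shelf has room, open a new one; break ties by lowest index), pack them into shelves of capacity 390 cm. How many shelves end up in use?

  230 → shelf 1 (new)  [load 230/390]
  260 → shelf 2 (new)  [load 260/390]
  170 → shelf 3 (new)  [load 170/390]
  250 → shelf 4 (new)  [load 250/390]
  240 → shelf 5 (new)  [load 240/390]
  280 → shelf 6 (new)  [load 280/390]
  370 → shelf 7 (new)  [load 370/390]
  120 → shelf 2  [load 380/390]
  190 → shelf 3  [load 360/390]
  380 → shelf 8 (new)  [load 380/390]
  250 → shelf 9 (new)  [load 250/390]
  350 → shelf 10 (new)  [load 350/390]
  170 → shelf 11 (new)  [load 170/390]
11 shelves opened.

11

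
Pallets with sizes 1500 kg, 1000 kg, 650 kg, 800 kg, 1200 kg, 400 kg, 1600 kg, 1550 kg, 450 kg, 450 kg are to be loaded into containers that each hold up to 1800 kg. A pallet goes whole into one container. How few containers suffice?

Total = 1600 + 1550 + 1500 + 1200 + 1000 + 800 + 650 + 450 + 450 + 400 = 9600 kg.
Lower bound: ⌈9600/1800⌉ = 6 containers.
A packing using 6 containers:
  container 1: 1600 = 1600
  container 2: 1550 = 1550
  container 3: 1500 = 1500
  container 4: 1200 + 450 = 1650
  container 5: 1000 + 800 = 1800
  container 6: 650 + 450 + 400 = 1500
This matches the lower bound, so 6 is optimal.

6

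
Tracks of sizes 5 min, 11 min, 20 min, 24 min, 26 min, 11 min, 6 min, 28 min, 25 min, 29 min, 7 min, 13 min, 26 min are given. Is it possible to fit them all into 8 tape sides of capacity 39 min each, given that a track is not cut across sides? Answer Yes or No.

Yes

A valid assignment using 7 tape sides:
  side 1: 29 + 7 = 36
  side 2: 28 + 11 = 39
  side 3: 26 + 13 = 39
  side 4: 26 + 11 = 37
  side 5: 25 + 6 + 5 = 36
  side 6: 24 = 24
  side 7: 20 = 20
That uses only 7 ≤ 8, so 8 tape sides are enough.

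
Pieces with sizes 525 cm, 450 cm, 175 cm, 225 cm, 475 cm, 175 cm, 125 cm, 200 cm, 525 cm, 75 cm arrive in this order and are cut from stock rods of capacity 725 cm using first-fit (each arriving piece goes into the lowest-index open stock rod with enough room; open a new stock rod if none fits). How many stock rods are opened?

  525 → stock rod 1 (new)  [load 525/725]
  450 → stock rod 2 (new)  [load 450/725]
  175 → stock rod 1  [load 700/725]
  225 → stock rod 2  [load 675/725]
  475 → stock rod 3 (new)  [load 475/725]
  175 → stock rod 3  [load 650/725]
  125 → stock rod 4 (new)  [load 125/725]
  200 → stock rod 4  [load 325/725]
  525 → stock rod 5 (new)  [load 525/725]
  75 → stock rod 3  [load 725/725]
5 stock rods opened.

5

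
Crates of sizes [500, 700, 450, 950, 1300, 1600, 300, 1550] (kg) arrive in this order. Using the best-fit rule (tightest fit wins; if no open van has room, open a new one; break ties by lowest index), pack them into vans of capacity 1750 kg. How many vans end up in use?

  500 → van 1 (new)  [load 500/1750]
  700 → van 1  [load 1200/1750]
  450 → van 1  [load 1650/1750]
  950 → van 2 (new)  [load 950/1750]
  1300 → van 3 (new)  [load 1300/1750]
  1600 → van 4 (new)  [load 1600/1750]
  300 → van 3  [load 1600/1750]
  1550 → van 5 (new)  [load 1550/1750]
5 vans opened.

5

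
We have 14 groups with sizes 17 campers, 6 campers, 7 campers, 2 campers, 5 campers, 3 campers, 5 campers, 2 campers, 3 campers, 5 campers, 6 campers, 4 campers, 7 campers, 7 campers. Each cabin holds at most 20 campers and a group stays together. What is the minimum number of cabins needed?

4

Total = 17 + 7 + 7 + 7 + 6 + 6 + 5 + 5 + 5 + 4 + 3 + 3 + 2 + 2 = 79 campers.
Lower bound: ⌈79/20⌉ = 4 cabins.
A packing using 4 cabins:
  cabin 1: 17 + 3 = 20
  cabin 2: 7 + 7 + 6 = 20
  cabin 3: 7 + 6 + 5 + 2 = 20
  cabin 4: 5 + 5 + 4 + 3 + 2 = 19
This matches the lower bound, so 4 is optimal.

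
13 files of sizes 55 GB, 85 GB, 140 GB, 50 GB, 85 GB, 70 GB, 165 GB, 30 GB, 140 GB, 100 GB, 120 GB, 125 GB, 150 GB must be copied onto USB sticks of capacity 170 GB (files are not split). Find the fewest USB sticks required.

Total = 165 + 150 + 140 + 140 + 125 + 120 + 100 + 85 + 85 + 70 + 55 + 50 + 30 = 1315 GB.
Lower bound: ⌈1315/170⌉ = 8 USB sticks.
A packing using 9 USB sticks:
  USB stick 1: 165 = 165
  USB stick 2: 150 = 150
  USB stick 3: 140 + 30 = 170
  USB stick 4: 140 = 140
  USB stick 5: 125 = 125
  USB stick 6: 120 + 50 = 170
  USB stick 7: 100 + 70 = 170
  USB stick 8: 85 + 85 = 170
  USB stick 9: 55 = 55
No arrangement into 8 USB sticks stays within capacity, so 9 is optimal.

9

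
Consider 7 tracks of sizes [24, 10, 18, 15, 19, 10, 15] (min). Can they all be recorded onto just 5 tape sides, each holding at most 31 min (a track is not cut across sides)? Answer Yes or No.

Yes

A valid assignment using 4 tape sides:
  side 1: 24 = 24
  side 2: 19 + 10 = 29
  side 3: 18 + 10 = 28
  side 4: 15 + 15 = 30
That uses only 4 ≤ 5, so 5 tape sides are enough.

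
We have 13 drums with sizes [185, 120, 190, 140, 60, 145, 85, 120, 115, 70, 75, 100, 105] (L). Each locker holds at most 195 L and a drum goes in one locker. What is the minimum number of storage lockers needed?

Total = 190 + 185 + 145 + 140 + 120 + 120 + 115 + 105 + 100 + 85 + 75 + 70 + 60 = 1510 L.
Lower bound: ⌈1510/195⌉ = 8 storage lockers.
Also, 9 drums each exceed 195/2 L, and no two of those can share a locker, so at least 9 storage lockers are needed.
A packing using 9 storage lockers:
  locker 1: 190 = 190
  locker 2: 185 = 185
  locker 3: 145 = 145
  locker 4: 140 = 140
  locker 5: 120 + 75 = 195
  locker 6: 120 + 70 = 190
  locker 7: 115 + 60 = 175
  locker 8: 105 + 85 = 190
  locker 9: 100 = 100
This matches the lower bound, so 9 is optimal.

9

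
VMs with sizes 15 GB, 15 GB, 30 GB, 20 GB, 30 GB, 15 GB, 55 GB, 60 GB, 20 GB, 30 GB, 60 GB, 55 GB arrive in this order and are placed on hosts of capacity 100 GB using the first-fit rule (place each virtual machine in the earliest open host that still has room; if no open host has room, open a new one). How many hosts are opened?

  15 → host 1 (new)  [load 15/100]
  15 → host 1  [load 30/100]
  30 → host 1  [load 60/100]
  20 → host 1  [load 80/100]
  30 → host 2 (new)  [load 30/100]
  15 → host 1  [load 95/100]
  55 → host 2  [load 85/100]
  60 → host 3 (new)  [load 60/100]
  20 → host 3  [load 80/100]
  30 → host 4 (new)  [load 30/100]
  60 → host 4  [load 90/100]
  55 → host 5 (new)  [load 55/100]
5 hosts opened.

5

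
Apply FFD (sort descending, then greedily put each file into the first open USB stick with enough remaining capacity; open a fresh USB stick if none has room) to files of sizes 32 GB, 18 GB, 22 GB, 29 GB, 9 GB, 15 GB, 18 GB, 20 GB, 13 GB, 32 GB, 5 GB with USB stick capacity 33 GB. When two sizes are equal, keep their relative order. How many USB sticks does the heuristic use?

7

Sorted descending: 32, 32, 29, 22, 20, 18, 18, 15, 13, 9, 5.
  32 → USB stick 1 (new)  [load 32/33]
  32 → USB stick 2 (new)  [load 32/33]
  29 → USB stick 3 (new)  [load 29/33]
  22 → USB stick 4 (new)  [load 22/33]
  20 → USB stick 5 (new)  [load 20/33]
  18 → USB stick 6 (new)  [load 18/33]
  18 → USB stick 7 (new)  [load 18/33]
  15 → USB stick 6  [load 33/33]
  13 → USB stick 5  [load 33/33]
  9 → USB stick 4  [load 31/33]
  5 → USB stick 7  [load 23/33]
7 USB sticks opened.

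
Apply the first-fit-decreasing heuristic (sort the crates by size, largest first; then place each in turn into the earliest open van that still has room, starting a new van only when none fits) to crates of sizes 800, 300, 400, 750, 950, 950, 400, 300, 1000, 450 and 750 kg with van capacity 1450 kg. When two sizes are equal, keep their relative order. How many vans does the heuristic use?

6

Sorted descending: 1000, 950, 950, 800, 750, 750, 450, 400, 400, 300, 300.
  1000 → van 1 (new)  [load 1000/1450]
  950 → van 2 (new)  [load 950/1450]
  950 → van 3 (new)  [load 950/1450]
  800 → van 4 (new)  [load 800/1450]
  750 → van 5 (new)  [load 750/1450]
  750 → van 6 (new)  [load 750/1450]
  450 → van 1  [load 1450/1450]
  400 → van 2  [load 1350/1450]
  400 → van 3  [load 1350/1450]
  300 → van 4  [load 1100/1450]
  300 → van 4  [load 1400/1450]
6 vans opened.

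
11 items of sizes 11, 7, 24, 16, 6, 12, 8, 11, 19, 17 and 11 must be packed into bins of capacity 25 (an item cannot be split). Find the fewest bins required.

Total = 24 + 19 + 17 + 16 + 12 + 11 + 11 + 11 + 8 + 7 + 6 = 142.
Lower bound: ⌈142/25⌉ = 6 bins.
A packing using 6 bins:
  bin 1: 24 = 24
  bin 2: 19 + 6 = 25
  bin 3: 17 + 8 = 25
  bin 4: 16 + 7 = 23
  bin 5: 12 + 11 = 23
  bin 6: 11 + 11 = 22
This matches the lower bound, so 6 is optimal.

6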